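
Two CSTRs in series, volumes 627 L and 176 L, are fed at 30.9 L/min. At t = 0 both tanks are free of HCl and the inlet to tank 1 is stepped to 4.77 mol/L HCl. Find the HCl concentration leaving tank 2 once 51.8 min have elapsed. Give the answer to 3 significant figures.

4.25 mol/L

Time constants: τᵢ = Vᵢ/Q for each well-mixed tank.
τ₁ = 627/30.9 = 20.291 min; τ₂ = 176/30.9 = 5.6958 min.
Tank 1: C₁ = C_in(1 − e^(−t/τ₁)). Tank 2 (τ₁ ≠ τ₂): C₂ = C_in[1 − (τ₁ e^(−t/τ₁) − τ₂ e^(−t/τ₂))/(τ₁ − τ₂)].
At t = 51.8: e^(−t/τ₁) = 0.077862, e^(−t/τ₂) = 0.00011229.
C₂ = 4.77·[1 − (20.291·0.077862 − 5.6958·0.00011229)/(14.595)] = 4.77·0.89180 = 4.2539 mol/L.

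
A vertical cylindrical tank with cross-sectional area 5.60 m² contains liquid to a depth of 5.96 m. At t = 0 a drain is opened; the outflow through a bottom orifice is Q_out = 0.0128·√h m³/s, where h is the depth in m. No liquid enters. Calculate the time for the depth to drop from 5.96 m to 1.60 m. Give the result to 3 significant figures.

1030 s

Unsteady balance on liquid volume: A dh/dt = −0.0128 √h.
∫ h^(−1/2) dh = −(0.0128/A) ∫ dt, giving 2√h = 2√h₀ − (0.0128/A) t.
t = 2A(√h₀ − √h)/0.0128 = 2·5.60·(√5.96 − √1.60)/0.0128
  = 11.200 × (2.4413 − 1.2649) / 0.0128 = 1029.4 s.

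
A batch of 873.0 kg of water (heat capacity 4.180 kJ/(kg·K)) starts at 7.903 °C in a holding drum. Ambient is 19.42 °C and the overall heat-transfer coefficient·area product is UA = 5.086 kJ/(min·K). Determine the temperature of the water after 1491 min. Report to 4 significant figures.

17.98 °C

M c_p dT/dt = −UA(T − T_amb).
dT/dt = (T_ss − T)/τ with T_ss = T_amb = 19.4200 °C, τ = M c_p/UA = 873.0·4.180/5.086 = 717.487 min.
This is linear first-order; T(t) = T_ss + (T₀ − T_ss) e^(−t/τ).
T(1491) = 19.4200 + (-11.5170)·0.125170 = 17.9784 °C.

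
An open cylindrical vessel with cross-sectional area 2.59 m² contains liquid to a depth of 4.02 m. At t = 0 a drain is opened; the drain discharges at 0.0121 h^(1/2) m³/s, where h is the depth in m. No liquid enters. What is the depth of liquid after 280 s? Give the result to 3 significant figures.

1.83 m

With no inflow, A dh/dt = −0.0121 √h.
This is separable: 2 d(√h)/dt = −0.0121/A, so √h = √h₀ − (0.0121/(2A)) t.
√h = √4.02 − 0.0121·280/(2·2.59) = 2.0050 − 0.65405 = 1.3509.
h = 1.3509² = 1.8250 m.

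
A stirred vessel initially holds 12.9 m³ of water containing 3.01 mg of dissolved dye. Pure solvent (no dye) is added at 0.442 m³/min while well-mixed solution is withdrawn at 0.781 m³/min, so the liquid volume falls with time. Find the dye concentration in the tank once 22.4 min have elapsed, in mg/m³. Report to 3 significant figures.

Let m(t) be the amount of dye. Volume: V(t) = V₀ + (Q_in − Q_out) t = 12.9 − 0.33900 t; V(22.4) = 5.3064 m³.
Solute balance: dm/dt = 0 − Q_out C = −Q_out m/V(t).
dm/m = −Q_out dt/(V₀ − 0.33900 t); integrating gives ln(m/m₀) = −(Q_out/(Q_in−Q_out)) ln(V/V₀).
m = m₀ (V₀/V)^(Q_out/(Q_in−Q_out)) = 3.01 × (12.9/5.3064)^(-2.3038) = 0.38884 mg.
C = m/V = 0.38884/5.3064 = 0.073278 mg/m³.

0.0733 mg/m³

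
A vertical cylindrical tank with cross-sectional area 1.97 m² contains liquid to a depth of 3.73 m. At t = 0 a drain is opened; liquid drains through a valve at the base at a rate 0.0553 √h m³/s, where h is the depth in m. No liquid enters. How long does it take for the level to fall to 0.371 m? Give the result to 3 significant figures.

94.2 s

With no inflow, A dh/dt = −0.0553 √h.
This is separable: 2 d(√h)/dt = −0.0553/A, so √h = √h₀ − (0.0553/(2A)) t.
t = 2A(√h₀ − √h)/0.0553 = 2·1.97·(√3.73 − √0.371)/0.0553
  = 3.9400 × (1.9313 − 0.60910) / 0.0553 = 94.205 s.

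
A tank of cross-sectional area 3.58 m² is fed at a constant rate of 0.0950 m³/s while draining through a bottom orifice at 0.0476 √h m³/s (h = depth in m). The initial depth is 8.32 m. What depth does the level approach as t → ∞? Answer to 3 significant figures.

Unsteady balance on liquid volume: A dh/dt = Q_in − 0.0476 √h. At steady state dh/dt = 0:
Q_in = 0.0476 √h_ss ⇒ √h_ss = 0.0950/0.0476 = 1.9958.
h_ss = 1.9958² = 3.9832 m. (Since h₀ = 8.32 m > h_ss, the level will fall toward this value.)

3.98 m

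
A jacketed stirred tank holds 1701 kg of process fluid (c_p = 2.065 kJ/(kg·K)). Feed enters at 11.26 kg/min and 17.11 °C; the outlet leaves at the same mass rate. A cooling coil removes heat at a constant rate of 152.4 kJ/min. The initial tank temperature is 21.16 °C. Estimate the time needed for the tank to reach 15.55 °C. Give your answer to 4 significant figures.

113.7 min

Energy balance: M c_p dT/dt = ṁ c_p (T_in − T) − 152.4.
τ = M/ṁ = 151.066 min; T_ss = T_in − Q̇/(ṁ c_p) = 10.5557 °C.
T(t) = T_ss + (T₀ − T_ss) e^(−t/τ). Set T = 15.55:
e^(−t/τ) = (15.55 − 10.5557)/(21.16 − 10.5557) = 0.470969
t = −151.066 · ln(0.470969) = 113.747 min.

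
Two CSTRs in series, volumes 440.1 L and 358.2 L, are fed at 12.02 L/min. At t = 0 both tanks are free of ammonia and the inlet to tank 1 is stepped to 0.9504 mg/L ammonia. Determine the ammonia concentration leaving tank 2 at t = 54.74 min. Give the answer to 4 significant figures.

0.4674 mg/L

Species balance on tank i: dCᵢ/dt = (Cᵢ₋₁ − Cᵢ)/τᵢ with τᵢ = Vᵢ/Q.
τ₁ = 440.1/12.02 = 36.6140 min; τ₂ = 358.2/12.02 = 29.8003 min.
Tank 1: C₁ = C_in(1 − e^(−t/τ₁)). Tank 2 (τ₁ ≠ τ₂): C₂ = C_in[1 − (τ₁ e^(−t/τ₁) − τ₂ e^(−t/τ₂))/(τ₁ − τ₂)].
At t = 54.74: e^(−t/τ₁) = 0.224236, e^(−t/τ₂) = 0.159312.
C₂ = 0.9504·[1 − (36.6140·0.224236 − 29.8003·0.159312)/(6.81364)] = 0.9504·0.491811 = 0.467417 mg/L.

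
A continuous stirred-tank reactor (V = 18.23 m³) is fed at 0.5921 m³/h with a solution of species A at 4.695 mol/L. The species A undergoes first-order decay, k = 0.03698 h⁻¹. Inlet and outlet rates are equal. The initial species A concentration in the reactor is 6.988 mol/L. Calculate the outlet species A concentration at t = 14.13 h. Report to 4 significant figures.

3.991 mol/L

V dC/dt = Q(C_in − C) − k V C.
dC/dt = (Q/V) C_in − (Q/V + k) C; effective rate a = Q/V + k = 0.0324794 + 0.03698 = 0.0694594 h⁻¹.
C_ss = Q C_in/(Q + kV) = 2.19540 mol/L; C(t) = C_ss + (C₀ − C_ss) e^(−a t).
C(14.13) = 2.19540 + (4.79260)·e^(−0.0694594·14.13) = 2.19540 + (4.79260)·0.374763 = 3.99149 mol/L.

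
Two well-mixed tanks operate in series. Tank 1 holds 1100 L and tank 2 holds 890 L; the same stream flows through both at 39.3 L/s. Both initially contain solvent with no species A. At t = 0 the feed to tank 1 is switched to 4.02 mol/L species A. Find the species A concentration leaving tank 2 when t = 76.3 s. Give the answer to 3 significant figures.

3.23 mol/L

Time constants: τᵢ = Vᵢ/Q for each well-mixed tank.
τ₁ = 1100/39.3 = 27.990 s; τ₂ = 890/39.3 = 22.646 s.
Solving the cascade with C₁(0)=C₂(0)=0 gives C₂(t) = C_in[1 − (τ₁ e^(−t/τ₁) − τ₂ e^(−t/τ₂))/(τ₁ − τ₂)].
At t = 76.3: e^(−t/τ₁) = 0.065481, e^(−t/τ₂) = 0.034417.
C₂ = 4.02·[1 − (27.990·0.065481 − 22.646·0.034417)/(5.3435)] = 4.02·0.80287 = 3.2275 mol/L.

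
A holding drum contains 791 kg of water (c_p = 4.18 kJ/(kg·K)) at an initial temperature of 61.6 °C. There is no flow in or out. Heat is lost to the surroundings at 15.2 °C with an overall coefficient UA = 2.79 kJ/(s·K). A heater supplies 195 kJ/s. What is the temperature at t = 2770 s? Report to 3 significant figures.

82.8 °C

Lumped-capacitance energy balance: M c_p dT/dt = UA(T_amb − T) + Q̇.
dT/dt = (T_ss − T)/τ with T_ss = T_amb + Q̇/UA = 15.2 + 195/2.79 = 85.092 °C, τ = M c_p/UA = 791·4.18/2.79 = 1185.1 s.
Solution: T(t) = T_ss + (T₀ − T_ss) e^(−t/τ).
T(2770) = 85.092 + (-23.492)·0.096579 = 82.824 °C.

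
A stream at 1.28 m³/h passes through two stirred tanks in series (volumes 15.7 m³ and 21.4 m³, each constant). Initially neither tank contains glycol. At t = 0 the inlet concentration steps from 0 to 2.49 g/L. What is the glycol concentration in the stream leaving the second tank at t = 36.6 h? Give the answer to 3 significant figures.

1.79 g/L

Species balance on tank i: dCᵢ/dt = (Cᵢ₋₁ − Cᵢ)/τᵢ with τᵢ = Vᵢ/Q.
τ₁ = 15.7/1.28 = 12.266 h; τ₂ = 21.4/1.28 = 16.719 h.
Tank 1: C₁ = C_in(1 − e^(−t/τ₁)). Tank 2 (τ₁ ≠ τ₂): C₂ = C_in[1 − (τ₁ e^(−t/τ₁) − τ₂ e^(−t/τ₂))/(τ₁ − τ₂)].
At t = 36.6: e^(−t/τ₁) = 0.050593, e^(−t/τ₂) = 0.11201.
C₂ = 2.49·[1 − (12.266·0.050593 − 16.719·0.11201)/(-4.4531)] = 2.49·0.71882 = 1.7899 g/L.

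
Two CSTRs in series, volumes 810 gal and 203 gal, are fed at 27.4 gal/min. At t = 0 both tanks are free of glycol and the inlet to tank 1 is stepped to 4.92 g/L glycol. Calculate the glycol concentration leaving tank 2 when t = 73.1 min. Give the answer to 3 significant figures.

Each tank obeys Vᵢ dCᵢ/dt = Q(Cᵢ₋₁ − Cᵢ), so τᵢ = Vᵢ/Q.
τ₁ = 810/27.4 = 29.562 min; τ₂ = 203/27.4 = 7.4088 min.
Tank 1: C₁ = C_in(1 − e^(−t/τ₁)). Tank 2 (τ₁ ≠ τ₂): C₂ = C_in[1 − (τ₁ e^(−t/τ₁) − τ₂ e^(−t/τ₂))/(τ₁ − τ₂)].
At t = 73.1: e^(−t/τ₁) = 0.084351, e^(−t/τ₂) = 5.1874e-05.
C₂ = 4.92·[1 − (29.562·0.084351 − 7.4088·5.1874e-05)/(22.153)] = 4.92·0.88746 = 4.3663 g/L.

4.37 g/L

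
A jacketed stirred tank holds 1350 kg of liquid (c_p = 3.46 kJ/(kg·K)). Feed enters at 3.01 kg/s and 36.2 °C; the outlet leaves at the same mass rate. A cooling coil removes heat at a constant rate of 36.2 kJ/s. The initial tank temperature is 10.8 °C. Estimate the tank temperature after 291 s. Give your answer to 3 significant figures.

Unsteady energy balance on the tank contents: M c_p dT/dt = ṁ c_p (T_in − T) − 36.2.
τ = M/ṁ = 448.50 s; T_ss = T_in − Q̇/(ṁ c_p) = 36.2 − 36.2/(3.01·3.46) = 32.724 °C.
T approaches T_ss exponentially: T(t) = T_ss + (T₀ − T_ss) e^(−t/τ).
T(291) = 32.724 + (-21.924)·e^(−291/448.50) = 32.724 + (-21.924)·0.52266 = 21.265 °C.

21.3 °C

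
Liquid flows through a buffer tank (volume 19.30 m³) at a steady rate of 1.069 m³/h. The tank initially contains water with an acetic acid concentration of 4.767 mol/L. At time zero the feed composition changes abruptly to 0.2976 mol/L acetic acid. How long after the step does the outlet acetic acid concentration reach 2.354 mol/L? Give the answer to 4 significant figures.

14.02 h

Species balance on the tank: V dC/dt = Q(C_in − C), so τ = V/Q = 18.0543 h.
C(t) = C_in + (C₀ − C_in) e^(−t/τ). Set C = 2.354 and solve for t:
e^(−t/τ) = (C − C_in)/(C₀ − C_in) = (2.354 − 0.2976)/(4.767 − 0.2976) = 0.460107
t = −τ ln(…) = 18.0543 × 0.776297 = 14.0155 h.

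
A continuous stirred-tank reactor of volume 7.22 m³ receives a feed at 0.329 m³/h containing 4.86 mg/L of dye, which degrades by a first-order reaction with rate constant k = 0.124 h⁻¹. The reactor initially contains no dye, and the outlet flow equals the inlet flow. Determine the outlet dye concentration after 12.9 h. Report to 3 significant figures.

Accumulation = in − out − consumed: V dC/dt = Q C_in − Q C − k V C.
dC/dt = (Q/V) C_in − (Q/V + k) C; effective rate a = Q/V + k = 0.045568 + 0.124 = 0.16957 h⁻¹.
C_ss = Q C_in/(Q + kV) = 1.3060 mg/L; C(t) = C_ss + (C₀ − C_ss) e^(−a t).
C(12.9) = 1.3060 + (-1.3060)·e^(−0.16957·12.9) = 1.3060 + (-1.3060)·0.11221 = 1.1595 mg/L.

1.16 mg/L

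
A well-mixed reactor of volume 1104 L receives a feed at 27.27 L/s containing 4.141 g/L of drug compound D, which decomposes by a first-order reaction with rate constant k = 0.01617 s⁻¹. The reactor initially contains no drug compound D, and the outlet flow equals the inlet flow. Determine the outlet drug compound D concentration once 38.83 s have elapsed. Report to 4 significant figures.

1.991 g/L

Species balance: V dC/dt = Q C_in − Q C − k V C.
This is linear with rate a = Q/V + k = 0.0408711 s⁻¹.
C_ss = Q C_in/(Q + kV) = 2.50268 g/L; C(t) = C_ss + (C₀ − C_ss) e^(−a t).
C(38.83) = 2.50268 + (-2.50268)·e^(−0.0408711·38.83) = 2.50268 + (-2.50268)·0.204533 = 1.99080 g/L.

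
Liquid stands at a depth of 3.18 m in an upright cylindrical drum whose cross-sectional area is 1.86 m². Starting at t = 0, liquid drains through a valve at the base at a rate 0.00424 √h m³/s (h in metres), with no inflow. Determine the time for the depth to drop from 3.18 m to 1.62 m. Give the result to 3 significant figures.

Accumulation of liquid (constant cross-section A): A dh/dt = −0.00424 √h.
Separate and integrate: 2(√h − √h₀) = −(0.00424/A) t.
t = 2A(√h₀ − √h)/0.00424 = 2·1.86·(√3.18 − √1.62)/0.00424
  = 3.7200 × (1.7833 − 1.2728) / 0.00424 = 447.86 s.

448 s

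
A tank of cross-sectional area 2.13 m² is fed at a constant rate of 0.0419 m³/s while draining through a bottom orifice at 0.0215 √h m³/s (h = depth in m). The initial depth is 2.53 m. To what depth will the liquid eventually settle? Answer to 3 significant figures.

A dh/dt = Q_in − 0.0215 √h. Steady state requires inflow = outflow:
Q_in = 0.0215 √h_ss ⇒ √h_ss = 0.0419/0.0215 = 1.9488.
h_ss = 1.9488² = 3.7980 m. (Since h₀ = 2.53 m < h_ss, the level will rise toward this value.)

3.80 m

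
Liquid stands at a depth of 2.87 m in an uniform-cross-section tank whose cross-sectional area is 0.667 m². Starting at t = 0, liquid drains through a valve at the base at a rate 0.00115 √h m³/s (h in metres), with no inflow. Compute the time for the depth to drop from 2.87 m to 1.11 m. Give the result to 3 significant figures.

Accumulation of liquid (constant cross-section A): A dh/dt = −0.00115 √h.
Separate and integrate: 2(√h − √h₀) = −(0.00115/A) t.
t = 2A(√h₀ − √h)/0.00115 = 2·0.667·(√2.87 − √1.11)/0.00115
  = 1.3340 × (1.6941 − 1.0536) / 0.00115 = 743.03 s.

743 s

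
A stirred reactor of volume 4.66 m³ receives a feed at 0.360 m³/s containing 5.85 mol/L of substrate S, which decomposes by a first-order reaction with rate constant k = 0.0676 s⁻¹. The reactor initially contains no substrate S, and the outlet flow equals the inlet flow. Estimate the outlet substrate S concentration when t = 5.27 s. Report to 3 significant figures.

V dC/dt = Q(C_in − C) − k V C.
This is linear with rate a = Q/V + k = 0.14485 s⁻¹.
C_ss = Q C_in/(Q + kV) = 3.1199 mol/L; C(t) = C_ss + (C₀ − C_ss) e^(−a t).
C(5.27) = 3.1199 + (-3.1199)·e^(−0.14485·5.27) = 3.1199 + (-3.1199)·0.46609 = 1.6658 mol/L.

1.67 mol/L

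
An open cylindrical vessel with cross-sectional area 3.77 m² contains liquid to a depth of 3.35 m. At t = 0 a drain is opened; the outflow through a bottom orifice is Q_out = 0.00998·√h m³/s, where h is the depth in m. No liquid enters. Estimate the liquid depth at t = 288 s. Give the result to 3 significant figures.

With no inflow, A dh/dt = −0.00998 √h.
This is separable: 2 d(√h)/dt = −0.00998/A, so √h = √h₀ − (0.00998/(2A)) t.
√h = √3.35 − 0.00998·288/(2·3.77) = 1.8303 − 0.38120 = 1.4491.
h = 1.4491² = 2.0999 m.

2.10 m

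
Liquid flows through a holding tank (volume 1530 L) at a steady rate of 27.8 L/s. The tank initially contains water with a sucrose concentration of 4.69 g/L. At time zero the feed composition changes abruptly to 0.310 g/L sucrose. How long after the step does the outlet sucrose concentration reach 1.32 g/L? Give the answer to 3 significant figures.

80.7 s

Species balance: V dC/dt = Q(C_in − C) ⇒ τ = V/Q = 55.036 s.
C(t) = C_in + (C₀ − C_in) e^(−t/τ). Set C = 1.32 and solve for t:
e^(−t/τ) = (C − C_in)/(C₀ − C_in) = (1.32 − 0.310)/(4.69 − 0.310) = 0.23059
t = −τ ln(…) = 55.036 × 1.4671 = 80.743 s.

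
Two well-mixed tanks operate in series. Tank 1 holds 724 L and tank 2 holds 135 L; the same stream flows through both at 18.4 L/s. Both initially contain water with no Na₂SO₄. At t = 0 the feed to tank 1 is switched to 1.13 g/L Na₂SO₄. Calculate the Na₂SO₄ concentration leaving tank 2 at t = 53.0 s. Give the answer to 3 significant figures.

0.769 g/L

Species balance on tank i: dCᵢ/dt = (Cᵢ₋₁ − Cᵢ)/τᵢ with τᵢ = Vᵢ/Q.
τ₁ = 724/18.4 = 39.348 s; τ₂ = 135/18.4 = 7.3370 s.
Solving the cascade with C₁(0)=C₂(0)=0 gives C₂(t) = C_in[1 − (τ₁ e^(−t/τ₁) − τ₂ e^(−t/τ₂))/(τ₁ − τ₂)].
At t = 53.0: e^(−t/τ₁) = 0.26003, e^(−t/τ₂) = 0.00072910.
C₂ = 1.13·[1 − (39.348·0.26003 − 7.3370·0.00072910)/(32.011)] = 1.13·0.68054 = 0.76901 g/L.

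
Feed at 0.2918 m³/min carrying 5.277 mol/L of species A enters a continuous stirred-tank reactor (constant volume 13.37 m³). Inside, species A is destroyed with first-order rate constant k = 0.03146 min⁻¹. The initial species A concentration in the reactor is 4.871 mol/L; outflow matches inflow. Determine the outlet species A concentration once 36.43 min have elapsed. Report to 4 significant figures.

2.550 mol/L

Accumulation = in − out − consumed: V dC/dt = Q C_in − Q C − k V C.
This is linear with rate a = Q/V + k = 0.0532850 min⁻¹.
C_ss = Q C_in/(Q + kV) = 2.16141 mol/L; C(t) = C_ss + (C₀ − C_ss) e^(−a t).
C(36.43) = 2.16141 + (2.70959)·e^(−0.0532850·36.43) = 2.16141 + (2.70959)·0.143536 = 2.55033 mol/L.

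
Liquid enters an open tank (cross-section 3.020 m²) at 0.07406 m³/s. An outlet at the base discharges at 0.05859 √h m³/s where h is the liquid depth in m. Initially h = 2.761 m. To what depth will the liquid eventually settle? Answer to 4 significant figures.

1.598 m

A dh/dt = Q_in − 0.05859 √h. Steady state requires inflow = outflow:
Q_in = 0.05859 √h_ss ⇒ √h_ss = 0.07406/0.05859 = 1.26404.
h_ss = 1.26404² = 1.59779 m. (Since h₀ = 2.761 m > h_ss, the level will fall toward this value.)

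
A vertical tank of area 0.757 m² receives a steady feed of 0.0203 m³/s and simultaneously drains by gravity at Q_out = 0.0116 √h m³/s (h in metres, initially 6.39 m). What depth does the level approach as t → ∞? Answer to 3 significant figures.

A dh/dt = Q_in − 0.0116 √h. Steady state requires inflow = outflow:
Q_in = 0.0116 √h_ss ⇒ √h_ss = 0.0203/0.0116 = 1.7500.
h_ss = 1.7500² = 3.0625 m. (Since h₀ = 6.39 m > h_ss, the level will fall toward this value.)

3.06 m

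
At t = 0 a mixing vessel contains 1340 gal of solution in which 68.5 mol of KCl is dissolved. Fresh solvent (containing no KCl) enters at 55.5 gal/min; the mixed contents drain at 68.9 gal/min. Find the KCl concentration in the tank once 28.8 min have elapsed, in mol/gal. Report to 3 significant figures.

Let m(t) be the amount of KCl. Volume: V(t) = V₀ + (Q_in − Q_out) t = 1340 − 13.400 t; V(28.8) = 954.08 gal.
Species balance (pure solvent in): dm/dt = −Q_out · m/V(t).
Separate: dm/m = −Q_out dt/V(t) ⇒ ln(m/m₀) = −(Q_out/(Q_in−Q_out)) ln(V/V₀).
m = m₀ (V₀/V)^(Q_out/(Q_in−Q_out)) = 68.5 × (1340/954.08)^(-5.1418) = 11.945 mol.
C = m/V = 11.945/954.08 = 0.012520 mol/gal.

0.0125 mol/gal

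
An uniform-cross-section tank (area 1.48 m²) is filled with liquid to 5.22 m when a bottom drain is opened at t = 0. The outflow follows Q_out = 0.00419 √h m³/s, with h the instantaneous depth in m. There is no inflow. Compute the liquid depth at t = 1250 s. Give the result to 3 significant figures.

Mass balance (ρ constant): A dh/dt = −0.00419 √h.
This is separable: 2 d(√h)/dt = −0.00419/A, so √h = √h₀ − (0.00419/(2A)) t.
√h = √5.22 − 0.00419·1250/(2·1.48) = 2.2847 − 1.7694 = 0.51531.
h = 0.51531² = 0.26554 m.

0.266 m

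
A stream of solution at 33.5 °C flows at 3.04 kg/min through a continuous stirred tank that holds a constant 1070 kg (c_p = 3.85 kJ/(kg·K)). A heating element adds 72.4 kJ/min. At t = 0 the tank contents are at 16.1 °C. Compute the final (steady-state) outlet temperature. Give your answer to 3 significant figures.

First-law balance (no shaft work): M c_p dT/dt = ṁ c_p (T_in − T) + 72.4.
At steady state dT/dt = 0 ⇒ T_ss = T_in + Q̇/(ṁ c_p) = 33.5 + 72.4/(3.04·3.85) = 39.686 °C.

39.7 °C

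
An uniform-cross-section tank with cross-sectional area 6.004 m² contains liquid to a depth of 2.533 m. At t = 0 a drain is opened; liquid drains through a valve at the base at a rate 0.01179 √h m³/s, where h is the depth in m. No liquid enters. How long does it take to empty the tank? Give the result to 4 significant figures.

1621 s

With no inflow, A dh/dt = −0.01179 √h.
∫ h^(−1/2) dh = −(0.01179/A) ∫ dt, giving 2√h = 2√h₀ − (0.01179/A) t.
Set h = 0: 2√h₀ = (0.01179/A) t_empty ⇒ t_empty = 2A√h₀/0.01179.
t_empty = 2·6.004·√2.533/0.01179 = 12.0080·1.59154/0.01179 = 1620.97 s.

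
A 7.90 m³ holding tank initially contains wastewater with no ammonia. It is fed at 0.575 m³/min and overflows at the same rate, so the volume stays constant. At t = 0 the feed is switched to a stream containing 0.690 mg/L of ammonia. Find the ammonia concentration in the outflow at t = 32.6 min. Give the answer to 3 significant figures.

0.626 mg/L

Transient balance on the dissolved component: V dC/dt = Q(C_in − C).
Rewrite as dC/dt + C/τ = C_in/τ, τ = V/Q = 13.739 min.
C approaches C_in exponentially: C(t) = C_in + (C₀ − C_in) e^(−t/τ).
C(32.6) = 0.690 + (0 − 0.690)·e^(−32.6/13.739) = 0.690 + (-0.69000)·0.093221 = 0.62568 mg/L.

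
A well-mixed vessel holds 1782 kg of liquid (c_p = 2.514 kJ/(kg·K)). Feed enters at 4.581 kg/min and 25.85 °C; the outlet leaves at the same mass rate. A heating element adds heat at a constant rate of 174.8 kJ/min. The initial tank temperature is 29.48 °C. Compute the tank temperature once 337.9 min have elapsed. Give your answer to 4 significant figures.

36.18 °C

M c_p dT/dt = ṁ c_p (T_in − T) + Q̇.
τ = M/ṁ = 388.998 min; T_ss = T_in + Q̇/(ṁ c_p) = 25.85 + 174.8/(4.581·2.514) = 41.0280 °C.
T approaches T_ss exponentially: T(t) = T_ss + (T₀ − T_ss) e^(−t/τ).
T(337.9) = 41.0280 + (-11.5480)·e^(−337.9/388.998) = 41.0280 + (-11.5480)·0.419521 = 36.1834 °C.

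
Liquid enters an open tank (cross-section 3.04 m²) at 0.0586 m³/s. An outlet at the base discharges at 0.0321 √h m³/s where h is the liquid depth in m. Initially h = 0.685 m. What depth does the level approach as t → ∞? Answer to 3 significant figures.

3.33 m

Volume balance on the tank: A dh/dt = Q_in − 0.0321 √h. At steady state dh/dt = 0:
Q_in = 0.0321 √h_ss ⇒ √h_ss = 0.0586/0.0321 = 1.8255.
h_ss = 1.8255² = 3.3326 m. (Since h₀ = 0.685 m < h_ss, the level will rise toward this value.)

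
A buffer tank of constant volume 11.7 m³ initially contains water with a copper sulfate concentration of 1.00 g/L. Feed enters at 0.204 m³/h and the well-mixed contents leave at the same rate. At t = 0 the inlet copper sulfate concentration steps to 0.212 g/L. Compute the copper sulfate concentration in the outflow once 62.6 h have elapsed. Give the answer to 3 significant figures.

0.477 g/L

Species balance on the tank: V dC/dt = Q(C_in − C).
Rewrite as dC/dt + C/τ = C_in/τ, τ = V/Q = 57.353 h.
C approaches C_in exponentially: C(t) = C_in + (C₀ − C_in) e^(−t/τ).
C(62.6) = 0.212 + (1.00 − 0.212)·e^(−62.6/57.353) = 0.212 + (0.78800)·0.33572 = 0.47654 g/L.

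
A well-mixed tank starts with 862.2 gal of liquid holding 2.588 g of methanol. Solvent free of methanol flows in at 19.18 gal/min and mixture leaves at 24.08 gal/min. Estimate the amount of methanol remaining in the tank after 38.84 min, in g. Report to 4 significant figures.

0.7598 g

Total volume: dV/dt = Q_in − Q_out = -4.90000 gal/min, so V(t) = 862.2 − 4.90000 t and V(38.84) = 671.884 gal.
Solute balance: dm/dt = 0 − Q_out C = −Q_out m/V(t).
dm/m = −Q_out dt/(V₀ − 4.90000 t); integrating gives ln(m/m₀) = −(Q_out/(Q_in−Q_out)) ln(V/V₀).
m = m₀ (V₀/V)^(Q_out/(Q_in−Q_out)) = 2.588 × (862.2/671.884)^(-4.91429) = 0.759766 g.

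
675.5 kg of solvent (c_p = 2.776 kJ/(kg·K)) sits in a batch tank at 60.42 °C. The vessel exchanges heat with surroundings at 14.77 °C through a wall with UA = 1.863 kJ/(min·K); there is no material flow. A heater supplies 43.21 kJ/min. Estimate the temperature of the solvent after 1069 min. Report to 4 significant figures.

45.73 °C

Lumped-capacitance energy balance: M c_p dT/dt = UA(T_amb − T) + Q̇.
dT/dt = (T_ss − T)/τ with T_ss = T_amb + Q̇/UA = 14.77 + 43.21/1.863 = 37.9638 °C, τ = M c_p/UA = 675.5·2.776/1.863 = 1006.54 min.
Integrating: T(t) = T_ss + (T₀ − T_ss) e^(−t/τ).
T(1069) = 37.9638 + (22.4562)·0.345746 = 45.7279 °C.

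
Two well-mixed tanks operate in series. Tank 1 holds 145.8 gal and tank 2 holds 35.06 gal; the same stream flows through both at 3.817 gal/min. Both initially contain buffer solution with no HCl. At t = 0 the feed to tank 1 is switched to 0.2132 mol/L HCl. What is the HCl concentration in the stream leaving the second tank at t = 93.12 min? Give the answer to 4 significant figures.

0.1887 mol/L

Time constants: τᵢ = Vᵢ/Q for each well-mixed tank.
τ₁ = 145.8/3.817 = 38.1975 min; τ₂ = 35.06/3.817 = 9.18522 min.
Solving the cascade with C₁(0)=C₂(0)=0 gives C₂(t) = C_in[1 − (τ₁ e^(−t/τ₁) − τ₂ e^(−t/τ₂))/(τ₁ − τ₂)].
At t = 93.12: e^(−t/τ₁) = 0.0873481, e^(−t/τ₂) = 3.95470e-05.
C₂ = 0.2132·[1 − (38.1975·0.0873481 − 9.18522·3.95470e-05)/(29.0123)] = 0.2132·0.885010 = 0.188684 mol/L.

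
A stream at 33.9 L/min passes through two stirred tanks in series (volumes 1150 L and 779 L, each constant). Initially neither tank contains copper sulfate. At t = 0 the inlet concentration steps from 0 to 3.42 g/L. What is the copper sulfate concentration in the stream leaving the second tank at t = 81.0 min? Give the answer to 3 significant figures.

Species balance on tank i: dCᵢ/dt = (Cᵢ₋₁ − Cᵢ)/τᵢ with τᵢ = Vᵢ/Q.
τ₁ = 1150/33.9 = 33.923 min; τ₂ = 779/33.9 = 22.979 min.
Tank 1: C₁ = C_in(1 − e^(−t/τ₁)). Tank 2 (τ₁ ≠ τ₂): C₂ = C_in[1 − (τ₁ e^(−t/τ₁) − τ₂ e^(−t/τ₂))/(τ₁ − τ₂)].
At t = 81.0: e^(−t/τ₁) = 0.091837, e^(−t/τ₂) = 0.029455.
C₂ = 3.42·[1 − (33.923·0.091837 − 22.979·0.029455)/(10.944)] = 3.42·0.77718 = 2.6579 g/L.

2.66 g/L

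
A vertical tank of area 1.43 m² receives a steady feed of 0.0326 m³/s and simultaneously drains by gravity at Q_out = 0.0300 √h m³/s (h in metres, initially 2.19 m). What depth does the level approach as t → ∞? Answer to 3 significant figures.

Volume balance on the tank: A dh/dt = Q_in − 0.0300 √h. At steady state dh/dt = 0:
Q_in = 0.0300 √h_ss ⇒ √h_ss = 0.0326/0.0300 = 1.0867.
h_ss = 1.0867² = 1.1808 m. (Since h₀ = 2.19 m > h_ss, the level will fall toward this value.)

1.18 m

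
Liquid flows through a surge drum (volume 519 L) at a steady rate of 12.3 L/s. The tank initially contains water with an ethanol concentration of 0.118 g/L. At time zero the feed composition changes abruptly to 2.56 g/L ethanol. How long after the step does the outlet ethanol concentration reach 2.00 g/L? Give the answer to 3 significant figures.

Mass balance on the solute (V constant): V dC/dt = Q(C_in − C), so τ = V/Q = 42.195 s.
C(t) = C_in + (C₀ − C_in) e^(−t/τ). Set C = 2.00 and solve for t:
e^(−t/τ) = (C − C_in)/(C₀ − C_in) = (2.00 − 2.56)/(0.118 − 2.56) = 0.22932
t = −τ ln(…) = 42.195 × 1.4726 = 62.138 s.

62.1 s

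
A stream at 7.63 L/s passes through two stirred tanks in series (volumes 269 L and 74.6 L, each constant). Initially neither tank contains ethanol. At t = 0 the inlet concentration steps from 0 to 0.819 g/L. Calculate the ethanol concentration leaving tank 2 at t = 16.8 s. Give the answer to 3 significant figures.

0.172 g/L

Species balance on tank i: dCᵢ/dt = (Cᵢ₋₁ − Cᵢ)/τᵢ with τᵢ = Vᵢ/Q.
τ₁ = 269/7.63 = 35.256 s; τ₂ = 74.6/7.63 = 9.7772 s.
Tank 1: C₁ = C_in(1 − e^(−t/τ₁)). Tank 2 (τ₁ ≠ τ₂): C₂ = C_in[1 − (τ₁ e^(−t/τ₁) − τ₂ e^(−t/τ₂))/(τ₁ − τ₂)].
At t = 16.8: e^(−t/τ₁) = 0.62094, e^(−t/τ₂) = 0.17937.
C₂ = 0.819·[1 − (35.256·0.62094 − 9.7772·0.17937)/(25.478)] = 0.819·0.20961 = 0.17167 g/L.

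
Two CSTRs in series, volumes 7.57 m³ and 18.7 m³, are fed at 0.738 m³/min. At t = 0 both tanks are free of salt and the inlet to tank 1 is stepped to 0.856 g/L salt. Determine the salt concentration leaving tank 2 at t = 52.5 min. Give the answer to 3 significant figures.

0.678 g/L

Each tank obeys Vᵢ dCᵢ/dt = Q(Cᵢ₋₁ − Cᵢ), so τᵢ = Vᵢ/Q.
τ₁ = 7.57/0.738 = 10.257 min; τ₂ = 18.7/0.738 = 25.339 min.
Tank 1: C₁ = C_in(1 − e^(−t/τ₁)). Tank 2 (τ₁ ≠ τ₂): C₂ = C_in[1 − (τ₁ e^(−t/τ₁) − τ₂ e^(−t/τ₂))/(τ₁ − τ₂)].
At t = 52.5: e^(−t/τ₁) = 0.0059866, e^(−t/τ₂) = 0.12594.
C₂ = 0.856·[1 − (10.257·0.0059866 − 25.339·0.12594)/(-15.081)] = 0.856·0.79247 = 0.67835 g/L.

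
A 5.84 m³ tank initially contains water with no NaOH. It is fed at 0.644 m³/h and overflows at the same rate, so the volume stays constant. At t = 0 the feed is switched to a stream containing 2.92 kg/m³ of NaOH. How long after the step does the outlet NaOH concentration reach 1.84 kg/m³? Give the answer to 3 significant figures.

Species balance: V dC/dt = Q(C_in − C) ⇒ τ = V/Q = 9.0683 h.
C(t) = C_in + (C₀ − C_in) e^(−t/τ). Set C = 1.84 and solve for t:
e^(−t/τ) = (C − C_in)/(C₀ − C_in) = (1.84 − 2.92)/(0 − 2.92) = 0.36986
t = −τ ln(…) = 9.0683 × 0.99462 = 9.0196 h.

9.02 h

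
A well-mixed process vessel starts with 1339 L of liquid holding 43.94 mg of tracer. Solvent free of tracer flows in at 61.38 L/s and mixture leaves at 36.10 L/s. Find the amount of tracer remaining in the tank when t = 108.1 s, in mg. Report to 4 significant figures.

8.977 mg

Let m(t) be the amount of tracer. Volume: V(t) = V₀ + (Q_in − Q_out) t = 1339 + 25.2800 t; V(108.1) = 4071.77 L.
Species balance (pure solvent in): dm/dt = −Q_out · m/V(t).
Separate: dm/m = −Q_out dt/V(t) ⇒ ln(m/m₀) = −(Q_out/(Q_in−Q_out)) ln(V/V₀).
m = m₀ (V₀/V)^(Q_out/(Q_in−Q_out)) = 43.94 × (1339/4071.77)^(1.42801) = 8.97696 mg.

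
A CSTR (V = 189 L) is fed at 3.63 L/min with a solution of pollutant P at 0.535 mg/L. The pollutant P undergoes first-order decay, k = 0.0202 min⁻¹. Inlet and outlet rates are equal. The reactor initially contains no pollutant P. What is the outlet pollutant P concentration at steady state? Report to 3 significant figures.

Species balance: V dC/dt = Q C_in − Q C − k V C.
At steady state: 0 = Q C_in − (Q + kV) C_ss, so C_ss = Q C_in/(Q + kV).
C_ss = 3.63·0.535/(3.63 + 0.0202·189) = 1.9421/7.4478 = 0.26075 mg/L.

0.261 mg/L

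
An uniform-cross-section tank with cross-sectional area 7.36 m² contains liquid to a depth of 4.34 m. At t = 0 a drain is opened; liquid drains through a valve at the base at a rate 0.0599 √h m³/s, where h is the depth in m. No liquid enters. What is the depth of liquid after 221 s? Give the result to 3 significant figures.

1.40 m

A dh/dt = −Q_out = −0.0599 √h.
Separate and integrate: 2(√h − √h₀) = −(0.0599/A) t.
√h = √4.34 − 0.0599·221/(2·7.36) = 2.0833 − 0.89931 = 1.1840.
h = 1.1840² = 1.4017 m.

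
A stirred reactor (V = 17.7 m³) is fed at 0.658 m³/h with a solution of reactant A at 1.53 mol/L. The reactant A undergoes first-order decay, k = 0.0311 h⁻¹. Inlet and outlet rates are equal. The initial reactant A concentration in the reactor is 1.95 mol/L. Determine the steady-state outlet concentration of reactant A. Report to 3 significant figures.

0.833 mol/L

Accumulation = in − out − consumed: V dC/dt = Q C_in − Q C − k V C.
Steady state (dC/dt = 0): C_ss = Q C_in/(Q + kV) = C_in/(1 + kV/Q).
C_ss = 0.658·1.53/(0.658 + 0.0311·17.7) = 1.0067/1.2085 = 0.83307 mol/L.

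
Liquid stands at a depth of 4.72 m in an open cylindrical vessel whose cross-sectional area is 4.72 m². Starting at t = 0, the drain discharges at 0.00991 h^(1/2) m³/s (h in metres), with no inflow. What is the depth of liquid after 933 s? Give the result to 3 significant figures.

With no inflow, A dh/dt = −0.00991 √h.
Separate and integrate: 2(√h − √h₀) = −(0.00991/A) t.
√h = √4.72 − 0.00991·933/(2·4.72) = 2.1726 − 0.97945 = 1.1931.
h = 1.1931² = 1.4235 m.

1.42 m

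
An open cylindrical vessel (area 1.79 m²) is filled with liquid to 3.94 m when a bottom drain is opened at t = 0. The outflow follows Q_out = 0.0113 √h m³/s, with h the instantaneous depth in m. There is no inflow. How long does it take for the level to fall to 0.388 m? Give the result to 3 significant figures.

432 s

With no inflow, A dh/dt = −0.0113 √h.
This is separable: 2 d(√h)/dt = −0.0113/A, so √h = √h₀ − (0.0113/(2A)) t.
t = 2A(√h₀ − √h)/0.0113 = 2·1.79·(√3.94 − √0.388)/0.0113
  = 3.5800 × (1.9849 − 0.62290) / 0.0113 = 431.52 s.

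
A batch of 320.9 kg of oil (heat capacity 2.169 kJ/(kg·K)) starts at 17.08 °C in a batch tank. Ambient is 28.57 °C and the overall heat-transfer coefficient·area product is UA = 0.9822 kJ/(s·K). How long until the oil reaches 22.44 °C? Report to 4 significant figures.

445.2 s

M c_p dT/dt = −UA(T − T_amb).
τ = M c_p/UA = 708.646 s; T_ss = T_amb = 28.5700 °C.
T(t) = T_ss + (T₀ − T_ss)e^(−t/τ); set T = 22.44:
t = −τ ln[(T − T_ss)/(T₀ − T_ss)] = −708.646 · ln(0.533507) = 445.230 s.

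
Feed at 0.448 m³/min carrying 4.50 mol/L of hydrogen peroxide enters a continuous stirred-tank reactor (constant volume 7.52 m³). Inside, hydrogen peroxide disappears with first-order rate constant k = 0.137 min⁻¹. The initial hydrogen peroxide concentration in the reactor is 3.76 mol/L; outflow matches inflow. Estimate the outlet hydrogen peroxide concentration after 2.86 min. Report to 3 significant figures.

V dC/dt = Q(C_in − C) − k V C.
This is linear with rate a = Q/V + k = 0.19657 min⁻¹.
C_ss = Q C_in/(Q + kV) = 1.3638 mol/L; C(t) = C_ss + (C₀ − C_ss) e^(−a t).
C(2.86) = 1.3638 + (2.3962)·e^(−0.19657·2.86) = 1.3638 + (2.3962)·0.56995 = 2.7295 mol/L.

2.73 mol/L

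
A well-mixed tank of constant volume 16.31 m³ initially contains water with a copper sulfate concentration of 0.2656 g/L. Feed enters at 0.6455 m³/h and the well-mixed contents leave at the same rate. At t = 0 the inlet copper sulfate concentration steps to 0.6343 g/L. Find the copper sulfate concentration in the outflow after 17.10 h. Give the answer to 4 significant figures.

0.4469 g/L

Unsteady species balance (constant V, well mixed): V dC/dt = Q(C_in − C).
Time constant τ = V/Q = 16.31/0.6455 = 25.2672 h.
C approaches C_in exponentially: C(t) = C_in + (C₀ − C_in) e^(−t/τ).
C(17.10) = 0.6343 + (0.2656 − 0.6343)·e^(−17.10/25.2672) = 0.6343 + (-0.368700)·0.508258 = 0.446905 g/L.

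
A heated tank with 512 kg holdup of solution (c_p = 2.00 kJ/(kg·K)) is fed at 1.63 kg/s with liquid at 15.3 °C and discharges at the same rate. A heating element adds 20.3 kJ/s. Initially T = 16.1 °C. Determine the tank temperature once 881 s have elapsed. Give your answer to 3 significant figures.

M c_p dT/dt = ṁ c_p (T_in − T) + Q̇.
Rearrange: dT/dt = (T_ss − T)/τ with τ = M/ṁ = 314.11 s and T_ss = T_in + Q̇/(ṁ c_p) = 21.527 °C.
Solution: T(t) = T_ss + (T₀ − T_ss) e^(−t/τ).
T(881) = 21.527 + (-5.4270)·e^(−881/314.11) = 21.527 + (-5.4270)·0.060522 = 21.199 °C.

21.2 °C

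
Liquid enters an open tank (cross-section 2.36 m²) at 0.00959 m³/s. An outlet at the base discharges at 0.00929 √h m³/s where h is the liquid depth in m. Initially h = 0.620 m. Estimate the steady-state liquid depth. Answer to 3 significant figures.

Level balance: A dh/dt = 0.00959 − 0.00929 √h. Setting dh/dt = 0:
Q_in = 0.00929 √h_ss ⇒ √h_ss = 0.00959/0.00929 = 1.0323.
h_ss = 1.0323² = 1.0656 m. (Since h₀ = 0.620 m < h_ss, the level will rise toward this value.)

1.07 m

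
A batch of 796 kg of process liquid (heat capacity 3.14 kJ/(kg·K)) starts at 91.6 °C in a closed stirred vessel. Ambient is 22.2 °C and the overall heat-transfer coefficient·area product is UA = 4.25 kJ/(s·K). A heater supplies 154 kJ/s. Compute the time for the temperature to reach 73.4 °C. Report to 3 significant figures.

468 s

Lumped-capacitance energy balance: M c_p dT/dt = UA(T_amb − T) + Q̇.
τ = M c_p/UA = 588.10 s; T_ss = T_amb + Q̇/UA = 22.2 + 154/4.25 = 58.435 °C.
T(t) = T_ss + (T₀ − T_ss)e^(−t/τ); set T = 73.4:
t = −τ ln[(T − T_ss)/(T₀ − T_ss)] = −588.10 · ln(0.45122) = 468.01 s.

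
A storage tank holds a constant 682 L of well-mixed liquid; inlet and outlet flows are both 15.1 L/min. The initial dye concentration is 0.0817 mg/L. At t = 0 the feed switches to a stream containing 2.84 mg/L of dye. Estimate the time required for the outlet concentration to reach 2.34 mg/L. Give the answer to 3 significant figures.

Species balance: V dC/dt = Q(C_in − C) ⇒ τ = V/Q = 45.166 min.
C(t) = C_in + (C₀ − C_in) e^(−t/τ). Set C = 2.34 and solve for t:
e^(−t/τ) = (C − C_in)/(C₀ − C_in) = (2.34 − 2.84)/(0.0817 − 2.84) = 0.18127
t = −τ ln(…) = 45.166 × 1.7078 = 77.132 min.

77.1 min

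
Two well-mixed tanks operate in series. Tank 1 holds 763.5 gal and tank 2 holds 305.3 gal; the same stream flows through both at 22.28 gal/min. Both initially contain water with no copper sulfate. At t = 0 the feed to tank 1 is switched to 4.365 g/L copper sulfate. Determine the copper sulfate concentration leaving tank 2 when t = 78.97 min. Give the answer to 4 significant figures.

3.648 g/L

Time constants: τᵢ = Vᵢ/Q for each well-mixed tank.
τ₁ = 763.5/22.28 = 34.2684 min; τ₂ = 305.3/22.28 = 13.7029 min.
Solving the cascade with C₁(0)=C₂(0)=0 gives C₂(t) = C_in[1 − (τ₁ e^(−t/τ₁) − τ₂ e^(−t/τ₂))/(τ₁ − τ₂)].
At t = 78.97: e^(−t/τ₁) = 0.0998132, e^(−t/τ₂) = 0.00314159.
C₂ = 4.365·[1 − (34.2684·0.0998132 − 13.7029·0.00314159)/(20.5655)] = 4.365·0.835774 = 3.64815 g/L.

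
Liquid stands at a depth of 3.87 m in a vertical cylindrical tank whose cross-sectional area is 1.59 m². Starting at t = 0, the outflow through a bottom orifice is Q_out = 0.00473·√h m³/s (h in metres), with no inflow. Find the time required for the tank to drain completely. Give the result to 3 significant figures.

1320 s

A dh/dt = −Q_out = −0.00473 √h.
This is separable: 2 d(√h)/dt = −0.00473/A, so √h = √h₀ − (0.00473/(2A)) t.
Tank is empty when √h = 0: t_empty = 2A√h₀/0.00473.
t_empty = 2·1.59·√3.87/0.00473 = 3.1800·1.9672/0.00473 = 1322.6 s.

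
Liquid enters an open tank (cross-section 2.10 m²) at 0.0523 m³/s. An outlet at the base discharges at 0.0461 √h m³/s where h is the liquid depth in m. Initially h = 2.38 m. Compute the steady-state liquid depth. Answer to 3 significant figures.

1.29 m

Volume balance on the tank: A dh/dt = Q_in − 0.0461 √h. At steady state dh/dt = 0:
Q_in = 0.0461 √h_ss ⇒ √h_ss = 0.0523/0.0461 = 1.1345.
h_ss = 1.1345² = 1.2871 m. (Since h₀ = 2.38 m > h_ss, the level will fall toward this value.)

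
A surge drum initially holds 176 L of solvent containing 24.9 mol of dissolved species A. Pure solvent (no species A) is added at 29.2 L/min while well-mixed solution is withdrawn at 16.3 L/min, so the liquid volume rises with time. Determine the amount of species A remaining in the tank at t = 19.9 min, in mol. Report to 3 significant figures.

Total volume: dV/dt = Q_in − Q_out = 12.900 L/min, so V(t) = 176 + 12.900 t and V(19.9) = 432.71 L.
Solute balance: dm/dt = 0 − Q_out C = −Q_out m/V(t).
dm/m = −Q_out dt/(V₀ + 12.900 t); integrating gives ln(m/m₀) = −(Q_out/(Q_in−Q_out)) ln(V/V₀).
m = m₀ (V₀/V)^(Q_out/(Q_in−Q_out)) = 24.9 × (176/432.71)^(1.2636) = 7.9899 mol.

7.99 mol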